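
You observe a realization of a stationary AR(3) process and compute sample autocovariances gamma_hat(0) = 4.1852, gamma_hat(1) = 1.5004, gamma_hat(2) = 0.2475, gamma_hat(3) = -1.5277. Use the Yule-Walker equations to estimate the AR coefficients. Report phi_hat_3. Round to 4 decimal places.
\hat\phi_{3} = -0.4150

The Yule-Walker equations for an AR(p) process read, in matrix form,
  Gamma_p phi = r_p,   with   (Gamma_p)_{ij} = gamma(|i - j|),
                       (r_p)_i = gamma(i),   i,j = 1..p.
Substitute the sample gammas (Toeplitz matrix and right-hand side of size 3):
  Gamma_p = [[4.1852, 1.5004, 0.2475], [1.5004, 4.1852, 1.5004], [0.2475, 1.5004, 4.1852]]
  r_p     = [1.5004, 0.2475, -1.5277]
Written out (R1..R3):
  (R1) 4.1852 phi_1 + 1.5004 phi_2 + 0.2475 phi_3 = 1.5004
  (R2) 1.5004 phi_1 + 4.1852 phi_2 + 1.5004 phi_3 = 0.2475
  (R3) 0.2475 phi_1 + 1.5004 phi_2 + 4.1852 phi_3 = -1.5277
Gaussian elimination:
  R2 <- R2 - (1.5004/4.1852) R1 = R2 - (0.358501) R1:  3.647305 phi_2 + 1.411671 phi_3 = -0.290395
  R3 <- R3 - (0.2475/4.1852) R1 = R3 - (0.059137) R1:  1.411671 phi_2 + 4.170564 phi_3 = -1.616429
  R3 <- R3 - (1.411671/3.647305) R2 = R3 - (0.387045) R2:  3.624183 phi_3 = -1.504033
Back-substitution:
  phi_hat_3 = -1.504033 / 3.624183 = -0.414999
  phi_hat_2 = (-0.290395 - (1.411671)(-0.414999)) / 3.647305 = 0.081004
  phi_hat_1 = (1.5004 - (1.5004)(0.081004) - (0.2475)(-0.414999)) / 4.1852 = 0.354003
So phi_hat = [0.3540, 0.0810, -0.4150].
Therefore phi_hat_3 = -0.4150.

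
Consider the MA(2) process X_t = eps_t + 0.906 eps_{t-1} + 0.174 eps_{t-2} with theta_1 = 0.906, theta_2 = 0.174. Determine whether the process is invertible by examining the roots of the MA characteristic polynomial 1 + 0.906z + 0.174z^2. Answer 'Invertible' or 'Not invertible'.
\text{Invertible}

The MA(q) characteristic polynomial is P(z) = 1 + 0.906z + 0.174z^2.
Invertibility requires all roots to lie outside the unit circle, i.e. |z| > 1 for every root.
Set 1 + (0.906) z + (0.174) z^2 = 0, i.e. a z^2 + b z + c = 0 with a = 0.174, b = 0.906, c = 1.
Discriminant D = b^2 - 4ac = (0.906)^2 - 4*(0.174)*1 = 0.820836 - (0.696) = 0.124836.
D >= 0, so the roots are real: z = (-b +/- sqrt(D)) / (2a) = (-0.906 +/- 0.353321) / (0.348).
  z_1 = (-0.906 + 0.353321) / (0.348) = -1.5882,   |z_1| = 1.5882.
  z_2 = (-0.906 - 0.353321) / (0.348) = -3.6187,   |z_2| = 3.6187.
Moduli of all roots: 1.5882, 3.6187.
All moduli strictly greater than 1? Yes.
Verdict: Invertible.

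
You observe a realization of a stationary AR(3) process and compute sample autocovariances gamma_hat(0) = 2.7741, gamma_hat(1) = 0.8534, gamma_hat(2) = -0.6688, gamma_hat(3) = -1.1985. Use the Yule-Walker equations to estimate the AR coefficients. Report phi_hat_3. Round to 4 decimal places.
\hat\phi_{3} = -0.2770

The Yule-Walker equations for an AR(p) process read, in matrix form,
  Gamma_p phi = r_p,   with   (Gamma_p)_{ij} = gamma(|i - j|),
                       (r_p)_i = gamma(i),   i,j = 1..p.
Substitute the sample gammas (Toeplitz matrix and right-hand side of size 3):
  Gamma_p = [[2.7741, 0.8534, -0.6688], [0.8534, 2.7741, 0.8534], [-0.6688, 0.8534, 2.7741]]
  r_p     = [0.8534, -0.6688, -1.1985]
Written out (R1..R3):
  (R1) 2.7741 phi_1 + 0.8534 phi_2 - 0.6688 phi_3 = 0.8534
  (R2) 0.8534 phi_1 + 2.7741 phi_2 + 0.8534 phi_3 = -0.6688
  (R3) -0.6688 phi_1 + 0.8534 phi_2 + 2.7741 phi_3 = -1.1985
Gaussian elimination:
  R2 <- R2 - (0.8534/2.7741) R1 = R2 - (0.307631) R1:  2.511567 phi_2 + 1.059144 phi_3 = -0.931333
  R3 <- R3 - (-0.6688/2.7741) R1 = R3 - (-0.241087) R1:  1.059144 phi_2 + 2.612861 phi_3 = -0.992756
  R3 <- R3 - (1.059144/2.511567) R2 = R3 - (0.421706) R2:  2.166213 phi_3 = -0.600007
Back-substitution:
  phi_hat_3 = -0.600007 / 2.166213 = -0.276984
  phi_hat_2 = (-0.931333 - (1.059144)(-0.276984)) / 2.511567 = -0.254011
  phi_hat_1 = (0.8534 - (0.8534)(-0.254011) - (-0.6688)(-0.276984)) / 2.7741 = 0.318996
So phi_hat = [0.3190, -0.2540, -0.2770].
Therefore phi_hat_3 = -0.2770.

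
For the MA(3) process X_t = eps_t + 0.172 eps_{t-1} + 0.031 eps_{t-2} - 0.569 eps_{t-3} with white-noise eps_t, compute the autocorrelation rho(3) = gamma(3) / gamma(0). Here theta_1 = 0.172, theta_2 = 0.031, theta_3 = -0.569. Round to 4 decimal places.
\rho(3) = -0.4201

For an MA(q) process with theta_0 = 1, the autocovariance is
  gamma(k) = sigma^2 * sum_{i=0..q-k} theta_i * theta_{i+k},
and rho(k) = gamma(k) / gamma(0). Sigma^2 cancels.
  numerator   = (1)*(-0.569) = -0.569.
  denominator = (1)^2 + (0.172)^2 + (0.031)^2 + (-0.569)^2 = 1.354306.
  rho(3) = -0.569 / 1.354306 = -0.4201.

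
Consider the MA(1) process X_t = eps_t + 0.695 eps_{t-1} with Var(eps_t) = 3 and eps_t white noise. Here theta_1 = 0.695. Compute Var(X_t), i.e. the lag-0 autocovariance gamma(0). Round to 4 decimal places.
\gamma(0) = 4.4491

For an MA(q) process X_t = eps_t + sum_i theta_i eps_{t-i} with
Var(eps_t) = sigma^2, the variance is
  gamma(0) = sigma^2 * (1 + sum_i theta_i^2).
  sum_i theta_i^2 = (0.695)^2 = 0.483025.
  gamma(0) = 3 * (1 + 0.483025) = 3 * 1.483025 = 4.449075, which rounds to 4.4491.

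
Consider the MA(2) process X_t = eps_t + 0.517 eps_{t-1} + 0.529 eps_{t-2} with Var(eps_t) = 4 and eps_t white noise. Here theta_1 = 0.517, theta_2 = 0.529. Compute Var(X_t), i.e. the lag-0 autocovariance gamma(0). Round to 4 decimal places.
\gamma(0) = 6.1885

For an MA(q) process X_t = eps_t + sum_i theta_i eps_{t-i} with
Var(eps_t) = sigma^2, the variance is
  gamma(0) = sigma^2 * (1 + sum_i theta_i^2).
  sum_i theta_i^2 = (0.517)^2 + (0.529)^2 = 0.267289 + 0.279841 = 0.54713.
  gamma(0) = 4 * (1 + 0.54713) = 4 * 1.54713 = 6.18852, which rounds to 6.1885.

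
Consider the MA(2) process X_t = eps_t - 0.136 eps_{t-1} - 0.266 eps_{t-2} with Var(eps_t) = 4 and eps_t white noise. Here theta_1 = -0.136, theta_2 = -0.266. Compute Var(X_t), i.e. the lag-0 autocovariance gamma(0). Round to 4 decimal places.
\gamma(0) = 4.3570

For an MA(q) process X_t = eps_t + sum_i theta_i eps_{t-i} with
Var(eps_t) = sigma^2, the variance is
  gamma(0) = sigma^2 * (1 + sum_i theta_i^2).
  sum_i theta_i^2 = (-0.136)^2 + (-0.266)^2 = 0.018496 + 0.070756 = 0.089252.
  gamma(0) = 4 * (1 + 0.089252) = 4 * 1.089252 = 4.357008, which rounds to 4.3570.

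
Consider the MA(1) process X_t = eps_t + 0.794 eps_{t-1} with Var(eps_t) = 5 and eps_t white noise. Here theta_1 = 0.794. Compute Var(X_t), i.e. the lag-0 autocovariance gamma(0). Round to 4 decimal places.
\gamma(0) = 8.1522

For an MA(q) process X_t = eps_t + sum_i theta_i eps_{t-i} with
Var(eps_t) = sigma^2, the variance is
  gamma(0) = sigma^2 * (1 + sum_i theta_i^2).
  sum_i theta_i^2 = (0.794)^2 = 0.630436.
  gamma(0) = 5 * (1 + 0.630436) = 5 * 1.630436 = 8.15218, which rounds to 8.1522.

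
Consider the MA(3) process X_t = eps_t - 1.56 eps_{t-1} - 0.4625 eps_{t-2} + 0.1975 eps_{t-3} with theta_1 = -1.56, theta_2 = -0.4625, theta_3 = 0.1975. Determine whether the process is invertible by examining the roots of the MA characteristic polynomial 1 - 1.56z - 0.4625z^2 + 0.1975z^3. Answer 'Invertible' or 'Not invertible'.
\text{Not invertible}

The MA(q) characteristic polynomial is P(z) = 1 - 1.56z - 0.4625z^2 + 0.1975z^3.
Invertibility requires all roots to lie outside the unit circle, i.e. |z| > 1 for every root.
Degree 3: look for a simple real root z0 first, then factor out (1 - z/z0) and solve the remaining quadratic.
Testing z0 = 4: P(4) = 1 + (-1.56)(4) + (-0.4625)(4)^2 + (0.1975)(4)^3
  = 1 + (-6.24) + (-7.4) + (12.64) = 0.  So z_0 = 4 is a root, |z_0| = 4.
Divide out the factor (1 - 0.25 z) = (1 - z/z0) (since 1/z0 = 0.25):
  P(z) = (1 - 0.25 z)(1 + (-1.31) z + (-0.79) z^2)
  [check: z-coef -1.31 - (0.25) = -1.56; z^2-coef -0.79 - (0.25)(-1.31) = -0.4625; z^3-coef -(0.25)(-0.79) = 0.1975.]
Remaining roots from the quadratic factor 1 + (-1.31) z + (-0.79) z^2:
  Set 1 + (-1.31) z + (-0.79) z^2 = 0, i.e. a z^2 + b z + c = 0 with a = -0.79, b = -1.31, c = 1.
  Discriminant D = b^2 - 4ac = (-1.31)^2 - 4*(-0.79)*1 = 1.7161 - (-3.16) = 4.8761.
  D >= 0, so the roots are real: z = (-b +/- sqrt(D)) / (2a) = (1.31 +/- 2.208189) / (-1.58).
    z_1 = (1.31 + 2.208189) / (-1.58) = -2.2267,   |z_1| = 2.2267.
    z_2 = (1.31 - 2.208189) / (-1.58) = 0.5685,   |z_2| = 0.5685.
Moduli of all roots: 4.0000, 2.2267, 0.5685.
All moduli strictly greater than 1? No.
Verdict: Not invertible.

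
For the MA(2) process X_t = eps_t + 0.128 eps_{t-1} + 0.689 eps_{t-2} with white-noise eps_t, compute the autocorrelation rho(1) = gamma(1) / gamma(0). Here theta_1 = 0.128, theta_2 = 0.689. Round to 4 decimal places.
\rho(1) = 0.1450

For an MA(q) process with theta_0 = 1, the autocovariance is
  gamma(k) = sigma^2 * sum_{i=0..q-k} theta_i * theta_{i+k},
and rho(k) = gamma(k) / gamma(0). Sigma^2 cancels.
  numerator   = (1)*(0.128) + (0.128)*(0.689) = 0.216192.
  denominator = (1)^2 + (0.128)^2 + (0.689)^2 = 1.491105.
  rho(1) = 0.216192 / 1.491105 = 0.1450.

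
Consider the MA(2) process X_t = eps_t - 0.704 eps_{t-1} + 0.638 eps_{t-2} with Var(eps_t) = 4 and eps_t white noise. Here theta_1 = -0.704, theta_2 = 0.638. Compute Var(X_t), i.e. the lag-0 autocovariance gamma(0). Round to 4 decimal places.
\gamma(0) = 7.6106

For an MA(q) process X_t = eps_t + sum_i theta_i eps_{t-i} with
Var(eps_t) = sigma^2, the variance is
  gamma(0) = sigma^2 * (1 + sum_i theta_i^2).
  sum_i theta_i^2 = (-0.704)^2 + (0.638)^2 = 0.495616 + 0.407044 = 0.90266.
  gamma(0) = 4 * (1 + 0.90266) = 4 * 1.90266 = 7.61064, which rounds to 7.6106.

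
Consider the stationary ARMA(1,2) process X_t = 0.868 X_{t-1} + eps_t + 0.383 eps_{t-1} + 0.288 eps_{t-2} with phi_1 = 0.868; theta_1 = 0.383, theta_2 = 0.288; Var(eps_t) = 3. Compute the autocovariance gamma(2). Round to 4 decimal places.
\gamma(2) = 25.8993

Multiply the model equation by X_{t-k} and take expectations. With theta_0 = psi_0 = 1 and psi_j the MA(infinity) weights, this gives
  gamma(k) - sum_i phi_i gamma(k-i) = c_k,
  c_k = sigma^2 * sum_{j=k..q} theta_j psi_{j-k}   (c_k = 0 for k > q),
using gamma(-m) = gamma(m).
psi-weights needed (psi_j = theta_j + sum_i phi_i psi_{j-i}):
  psi_1 = theta_1 + phi_1 = 0.383 + (0.868) = 1.251
  psi_2 = theta_2 + phi_1 psi_1 = 0.288 + (0.868)(1.251) = 1.373868
Right-hand sides:
  c_0 = sigma^2 (1 + theta_1 psi_1 + theta_2 psi_2) = 3 * (1 + (0.383)(1.251) + (0.288)(1.373868)) = 3 * 1.874807 = 5.624421
  c_1 = sigma^2 (theta_1 + theta_2 psi_1) = 3 * (0.383 + (0.288)(1.251)) = 2.229864
  c_2 = sigma^2 theta_2 = 3 * (0.288) = 0.864
Equations for k = 0 and k = 1 (AR order 1):
  gamma(0) = phi_1 gamma(1) + c_0
  gamma(1) = phi_1 gamma(0) + c_1
Substituting the second into the first: gamma(0) (1 - phi_1^2) = c_0 + phi_1 c_1, so
  gamma(0) = (c_0 + phi_1 c_1) / (1 - phi_1^2) = (5.624421 + (0.868)(2.229864)) / (1 - (0.868)^2) = 7.559943 / 0.246576 = 30.659687.
  gamma(1) = phi_1 gamma(0) + c_1 = (0.868)(30.659687) + (2.229864) = 28.842472.
For k = 2: gamma(2) = phi_1 gamma(1) + c_2
  = (0.868)(28.842472) + (0.864) = 25.899266.
Therefore gamma(2) = 25.8993 (to 4 decimal places).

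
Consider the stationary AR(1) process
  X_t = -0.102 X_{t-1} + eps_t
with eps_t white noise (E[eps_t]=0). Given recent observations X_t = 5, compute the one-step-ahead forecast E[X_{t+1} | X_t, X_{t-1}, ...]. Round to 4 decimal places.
E[X_{t+1} \mid \mathcal F_t] = -0.5100

For an AR(p) model X_t = c + sum_i phi_i X_{t-i} + eps_t, the
one-step-ahead conditional mean is
  E[X_{t+1} | X_t, ...] = c + sum_i phi_i X_{t+1-i}.
Substitute known values:
  E[X_{t+1} | ...] = (-0.102) * (5)
                   = -0.5100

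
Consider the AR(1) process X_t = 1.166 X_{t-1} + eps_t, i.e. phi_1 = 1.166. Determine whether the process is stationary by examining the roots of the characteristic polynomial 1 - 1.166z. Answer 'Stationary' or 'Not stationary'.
\text{Not stationary}

The AR(p) characteristic polynomial is P(z) = 1 - 1.166z.
Stationarity requires all roots to lie outside the unit circle, i.e. |z| > 1 for every root.
This is linear in z: 1 + (-1.166) z = 0  =>  z = -1/(-1.166) = 0.857633,  |z| = 0.857633.
Moduli of all roots: 0.8576.
All moduli strictly greater than 1? No.
Verdict: Not stationary.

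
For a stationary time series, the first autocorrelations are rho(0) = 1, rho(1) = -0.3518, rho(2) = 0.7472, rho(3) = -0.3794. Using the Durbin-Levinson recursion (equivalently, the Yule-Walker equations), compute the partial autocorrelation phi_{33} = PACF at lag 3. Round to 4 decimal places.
\phi_{33} = -0.1231

The PACF at lag k is phi_{kk}, the last component of the solution
to the Yule-Walker system G_k phi = r_k where
  (G_k)_{ij} = rho(|i - j|), (r_k)_i = rho(i), i,j = 1..k.
Equivalently, Durbin-Levinson gives phi_{kk} iteratively:
  phi_{11} = rho(1)
  phi_{kk} = [rho(k) - sum_{j=1..k-1} phi_{k-1,j} rho(k-j)]
            / [1 - sum_{j=1..k-1} phi_{k-1,j} rho(j)],
  phi_{k,j} = phi_{k-1,j} - phi_{kk} phi_{k-1,k-j},  j = 1..k-1.
Step k = 1:
  phi_11 = rho(1) = -0.3518.
Step k = 2:
  phi_22 = [rho(2) - phi_11 rho(1)] / [1 - phi_11 rho(1)] = [0.7472 - (-0.3518)(-0.3518)] / [1 - (-0.3518)(-0.3518)]
         = 0.62343676 / 0.87623676 = 0.711494.
  Update: phi_21 = phi_11 - phi_22 phi_11 = -0.3518 - (0.711494)(-0.3518) = -0.101497.
Step k = 3:
  phi_33 = [rho(3) - phi_21 rho(2) - phi_22 rho(1)] / [1 - phi_21 rho(1) - phi_22 rho(2)]
    numerator   = -0.3794 - (-0.101497)(0.7472) - (0.711494)(-0.3518) = -0.05325834
    denominator = 1 - (-0.101497)(-0.3518) - (0.711494)(0.7472) = 0.43266556
  phi_33 = -0.05325834 / 0.43266556 = -0.1231.
Therefore phi_{33} = -0.1231.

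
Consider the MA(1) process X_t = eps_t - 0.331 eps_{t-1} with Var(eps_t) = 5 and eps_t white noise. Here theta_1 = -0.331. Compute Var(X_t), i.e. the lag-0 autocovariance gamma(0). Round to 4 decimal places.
\gamma(0) = 5.5478

For an MA(q) process X_t = eps_t + sum_i theta_i eps_{t-i} with
Var(eps_t) = sigma^2, the variance is
  gamma(0) = sigma^2 * (1 + sum_i theta_i^2).
  sum_i theta_i^2 = (-0.331)^2 = 0.109561.
  gamma(0) = 5 * (1 + 0.109561) = 5 * 1.109561 = 5.547805, which rounds to 5.5478.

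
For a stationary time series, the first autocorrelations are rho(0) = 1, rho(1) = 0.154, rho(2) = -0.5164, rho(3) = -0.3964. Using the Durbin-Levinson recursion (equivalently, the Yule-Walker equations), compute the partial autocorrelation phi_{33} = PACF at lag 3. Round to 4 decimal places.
\phi_{33} = -0.2770

The PACF at lag k is phi_{kk}, the last component of the solution
to the Yule-Walker system G_k phi = r_k where
  (G_k)_{ij} = rho(|i - j|), (r_k)_i = rho(i), i,j = 1..k.
Equivalently, Durbin-Levinson gives phi_{kk} iteratively:
  phi_{11} = rho(1)
  phi_{kk} = [rho(k) - sum_{j=1..k-1} phi_{k-1,j} rho(k-j)]
            / [1 - sum_{j=1..k-1} phi_{k-1,j} rho(j)],
  phi_{k,j} = phi_{k-1,j} - phi_{kk} phi_{k-1,k-j},  j = 1..k-1.
Step k = 1:
  phi_11 = rho(1) = 0.154.
Step k = 2:
  phi_22 = [rho(2) - phi_11 rho(1)] / [1 - phi_11 rho(1)] = [-0.5164 - (0.154)(0.154)] / [1 - (0.154)(0.154)]
         = -0.540116 / 0.976284 = -0.553237.
  Update: phi_21 = phi_11 - phi_22 phi_11 = 0.154 - (-0.553237)(0.154) = 0.239198.
Step k = 3:
  phi_33 = [rho(3) - phi_21 rho(2) - phi_22 rho(1)] / [1 - phi_21 rho(1) - phi_22 rho(2)]
    numerator   = -0.3964 - (0.239198)(-0.5164) - (-0.553237)(0.154) = -0.1876795
    denominator = 1 - (0.239198)(0.154) - (-0.553237)(-0.5164) = 0.67747208
  phi_33 = -0.1876795 / 0.67747208 = -0.277.
Therefore phi_{33} = -0.2770.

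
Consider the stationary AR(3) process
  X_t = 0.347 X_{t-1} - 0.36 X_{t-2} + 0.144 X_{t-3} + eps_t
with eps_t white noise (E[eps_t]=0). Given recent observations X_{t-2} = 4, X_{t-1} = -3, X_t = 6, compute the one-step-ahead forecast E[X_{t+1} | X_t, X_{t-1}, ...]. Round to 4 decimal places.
E[X_{t+1} \mid \mathcal F_t] = 3.7380

For an AR(p) model X_t = c + sum_i phi_i X_{t-i} + eps_t, the
one-step-ahead conditional mean is
  E[X_{t+1} | X_t, ...] = c + sum_i phi_i X_{t+1-i}.
Substitute known values:
  E[X_{t+1} | ...] = (0.347) * (6) + (-0.36) * (-3) + (0.144) * (4)
                   = 3.7380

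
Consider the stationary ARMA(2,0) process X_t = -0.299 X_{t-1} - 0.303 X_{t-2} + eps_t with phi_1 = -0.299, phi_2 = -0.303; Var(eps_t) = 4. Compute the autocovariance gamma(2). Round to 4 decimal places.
\gamma(2) = -1.0897

Multiply the model equation by X_{t-k} and take expectations. With theta_0 = psi_0 = 1 and psi_j the MA(infinity) weights, this gives
  gamma(k) - sum_i phi_i gamma(k-i) = c_k,
  c_k = sigma^2 * sum_{j=k..q} theta_j psi_{j-k}   (c_k = 0 for k > q),
using gamma(-m) = gamma(m).
Pure AR (q = 0): c_0 = sigma^2 = 4, c_k = 0 for k >= 1.
Equations for k = 0, 1, 2 (AR order 2, c_2 = 0):
  (E0) gamma(0) = phi_1 gamma(1) + phi_2 gamma(2) + c_0
  (E1) gamma(1) = phi_1 gamma(0) + phi_2 gamma(1) + c_1
  (E2) gamma(2) = phi_1 gamma(1) + phi_2 gamma(0)
From (E1): gamma(1) = A gamma(0) + B with
  A = phi_1 / (1 - phi_2) = -0.299 / 1.303 = -0.22947,   B = c_1 / (1 - phi_2) = 0 / 1.303 = 0.
Insert (E2) into (E0): gamma(0) (1 - phi_2^2) = phi_1 (1 + phi_2) gamma(1) + c_0.
  phi_1 (1 + phi_2) = (-0.299)(0.697) = -0.208403,   1 - phi_2^2 = 0.908191.
Replace gamma(1) by A gamma(0) + B and collect gamma(0):
  gamma(0) [0.908191 - (-0.208403)(-0.22947)] = c_0 = 4
  gamma(0) * 0.860369 = 4
  gamma(0) = 4 / 0.860369 = 4.64917.
  gamma(1) = A gamma(0) = (-0.22947)(4.64917) = -1.066847.
  gamma(2) = phi_1 gamma(1) + phi_2 gamma(0) = (-0.299)(-1.066847) + (-0.303)(4.64917) = -1.089711.
Therefore gamma(2) = -1.0897 (to 4 decimal places).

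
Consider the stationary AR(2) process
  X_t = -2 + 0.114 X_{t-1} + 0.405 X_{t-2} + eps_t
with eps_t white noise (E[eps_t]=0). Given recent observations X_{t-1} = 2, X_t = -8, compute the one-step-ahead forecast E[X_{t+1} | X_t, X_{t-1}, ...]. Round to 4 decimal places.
E[X_{t+1} \mid \mathcal F_t] = -2.1020

For an AR(p) model X_t = c + sum_i phi_i X_{t-i} + eps_t, the
one-step-ahead conditional mean is
  E[X_{t+1} | X_t, ...] = c + sum_i phi_i X_{t+1-i}.
Substitute known values:
  E[X_{t+1} | ...] = -2 + (0.114) * (-8) + (0.405) * (2)
                   = -2.1020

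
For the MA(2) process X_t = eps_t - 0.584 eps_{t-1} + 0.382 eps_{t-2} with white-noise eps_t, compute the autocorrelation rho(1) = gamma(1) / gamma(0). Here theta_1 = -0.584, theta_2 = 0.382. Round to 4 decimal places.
\rho(1) = -0.5428

For an MA(q) process with theta_0 = 1, the autocovariance is
  gamma(k) = sigma^2 * sum_{i=0..q-k} theta_i * theta_{i+k},
and rho(k) = gamma(k) / gamma(0). Sigma^2 cancels.
  numerator   = (1)*(-0.584) + (-0.584)*(0.382) = -0.807088.
  denominator = (1)^2 + (-0.584)^2 + (0.382)^2 = 1.48698.
  rho(1) = -0.807088 / 1.48698 = -0.5428.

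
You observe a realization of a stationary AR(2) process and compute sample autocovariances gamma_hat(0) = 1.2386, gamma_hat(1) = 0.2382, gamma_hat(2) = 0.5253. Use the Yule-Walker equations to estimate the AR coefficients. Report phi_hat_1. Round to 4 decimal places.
\hat\phi_{1} = 0.1150

The Yule-Walker equations for an AR(p) process read, in matrix form,
  Gamma_p phi = r_p,   with   (Gamma_p)_{ij} = gamma(|i - j|),
                       (r_p)_i = gamma(i),   i,j = 1..p.
Substitute the sample gammas (Toeplitz matrix and right-hand side of size 2):
  Gamma_p = [[1.2386, 0.2382], [0.2382, 1.2386]]
  r_p     = [0.2382, 0.5253]
Written out:
  1.2386 phi_1 + 0.2382 phi_2 = 0.2382
  0.2382 phi_1 + 1.2386 phi_2 = 0.5253
Solve by Cramer's rule:
  det = gamma(0)^2 - gamma(1)^2 = (1.2386)^2 - (0.2382)^2 = 1.53412996 - 0.05673924 = 1.47739072
  phi_hat_1 = [gamma(1) gamma(0) - gamma(1) gamma(2)] / det = [(0.2382)(1.2386) - (0.2382)(0.5253)] / 1.47739072 = 0.16990806 / 1.47739072 = 0.115
  phi_hat_2 = [gamma(0) gamma(2) - gamma(1)^2] / det = [(1.2386)(0.5253) - (0.2382)^2] / 1.47739072 = 0.59389734 / 1.47739072 = 0.402
So phi_hat = [0.1150, 0.4020].
Therefore phi_hat_1 = 0.1150.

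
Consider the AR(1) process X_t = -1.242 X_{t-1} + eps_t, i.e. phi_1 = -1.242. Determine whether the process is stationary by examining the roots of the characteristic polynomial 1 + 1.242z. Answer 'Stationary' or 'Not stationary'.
\text{Not stationary}

The AR(p) characteristic polynomial is P(z) = 1 + 1.242z.
Stationarity requires all roots to lie outside the unit circle, i.e. |z| > 1 for every root.
This is linear in z: 1 + (1.242) z = 0  =>  z = -1/(1.242) = -0.805153,  |z| = 0.805153.
Moduli of all roots: 0.8052.
All moduli strictly greater than 1? No.
Verdict: Not stationary.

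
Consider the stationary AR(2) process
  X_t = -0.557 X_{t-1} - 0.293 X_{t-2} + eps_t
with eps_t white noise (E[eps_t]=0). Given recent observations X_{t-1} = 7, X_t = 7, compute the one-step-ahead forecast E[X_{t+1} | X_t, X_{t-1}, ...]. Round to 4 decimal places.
E[X_{t+1} \mid \mathcal F_t] = -5.9500

For an AR(p) model X_t = c + sum_i phi_i X_{t-i} + eps_t, the
one-step-ahead conditional mean is
  E[X_{t+1} | X_t, ...] = c + sum_i phi_i X_{t+1-i}.
Substitute known values:
  E[X_{t+1} | ...] = (-0.557) * (7) + (-0.293) * (7)
                   = -5.9500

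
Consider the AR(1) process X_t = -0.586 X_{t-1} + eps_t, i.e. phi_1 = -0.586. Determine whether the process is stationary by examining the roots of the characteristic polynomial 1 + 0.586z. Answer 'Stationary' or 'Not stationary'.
\text{Stationary}

The AR(p) characteristic polynomial is P(z) = 1 + 0.586z.
Stationarity requires all roots to lie outside the unit circle, i.e. |z| > 1 for every root.
This is linear in z: 1 + (0.586) z = 0  =>  z = -1/(0.586) = -1.706485,  |z| = 1.706485.
Moduli of all roots: 1.7065.
All moduli strictly greater than 1? Yes.
Verdict: Stationary.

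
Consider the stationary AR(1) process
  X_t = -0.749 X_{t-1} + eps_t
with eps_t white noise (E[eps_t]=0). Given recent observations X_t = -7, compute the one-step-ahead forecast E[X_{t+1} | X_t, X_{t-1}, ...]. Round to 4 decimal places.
E[X_{t+1} \mid \mathcal F_t] = 5.2430

For an AR(p) model X_t = c + sum_i phi_i X_{t-i} + eps_t, the
one-step-ahead conditional mean is
  E[X_{t+1} | X_t, ...] = c + sum_i phi_i X_{t+1-i}.
Substitute known values:
  E[X_{t+1} | ...] = (-0.749) * (-7)
                   = 5.2430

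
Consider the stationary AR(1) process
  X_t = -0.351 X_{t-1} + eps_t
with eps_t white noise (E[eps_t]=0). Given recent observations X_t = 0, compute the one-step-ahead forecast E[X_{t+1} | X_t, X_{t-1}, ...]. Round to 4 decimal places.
E[X_{t+1} \mid \mathcal F_t] = 0.0000

For an AR(p) model X_t = c + sum_i phi_i X_{t-i} + eps_t, the
one-step-ahead conditional mean is
  E[X_{t+1} | X_t, ...] = c + sum_i phi_i X_{t+1-i}.
Substitute known values:
  E[X_{t+1} | ...] = (-0.351) * (0)
                   = 0.0000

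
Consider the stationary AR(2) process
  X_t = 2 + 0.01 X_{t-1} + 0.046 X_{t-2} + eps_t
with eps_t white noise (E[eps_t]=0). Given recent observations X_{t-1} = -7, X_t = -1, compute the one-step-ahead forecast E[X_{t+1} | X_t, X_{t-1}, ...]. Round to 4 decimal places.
E[X_{t+1} \mid \mathcal F_t] = 1.6680

For an AR(p) model X_t = c + sum_i phi_i X_{t-i} + eps_t, the
one-step-ahead conditional mean is
  E[X_{t+1} | X_t, ...] = c + sum_i phi_i X_{t+1-i}.
Substitute known values:
  E[X_{t+1} | ...] = 2 + (0.01) * (-1) + (0.046) * (-7)
                   = 1.6680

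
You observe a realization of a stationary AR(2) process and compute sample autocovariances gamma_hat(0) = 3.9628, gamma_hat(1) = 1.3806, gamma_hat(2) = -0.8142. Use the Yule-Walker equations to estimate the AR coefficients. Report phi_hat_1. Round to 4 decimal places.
\hat\phi_{1} = 0.4780

The Yule-Walker equations for an AR(p) process read, in matrix form,
  Gamma_p phi = r_p,   with   (Gamma_p)_{ij} = gamma(|i - j|),
                       (r_p)_i = gamma(i),   i,j = 1..p.
Substitute the sample gammas (Toeplitz matrix and right-hand side of size 2):
  Gamma_p = [[3.9628, 1.3806], [1.3806, 3.9628]]
  r_p     = [1.3806, -0.8142]
Written out:
  3.9628 phi_1 + 1.3806 phi_2 = 1.3806
  1.3806 phi_1 + 3.9628 phi_2 = -0.8142
Solve by Cramer's rule:
  det = gamma(0)^2 - gamma(1)^2 = (3.9628)^2 - (1.3806)^2 = 15.70378384 - 1.90605636 = 13.79772748
  phi_hat_1 = [gamma(1) gamma(0) - gamma(1) gamma(2)] / det = [(1.3806)(3.9628) - (1.3806)(-0.8142)] / 13.79772748 = 6.5951262 / 13.79772748 = 0.478
  phi_hat_2 = [gamma(0) gamma(2) - gamma(1)^2] / det = [(3.9628)(-0.8142) - (1.3806)^2] / 13.79772748 = -5.13256812 / 13.79772748 = -0.372
So phi_hat = [0.4780, -0.3720].
Therefore phi_hat_1 = 0.4780.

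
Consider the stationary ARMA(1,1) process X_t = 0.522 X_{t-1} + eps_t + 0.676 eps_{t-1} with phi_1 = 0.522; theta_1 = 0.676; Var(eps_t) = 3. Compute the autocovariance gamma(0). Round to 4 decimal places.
\gamma(0) = 8.9182

Multiply the model equation by X_{t-k} and take expectations. With theta_0 = psi_0 = 1 and psi_j the MA(infinity) weights, this gives
  gamma(k) - sum_i phi_i gamma(k-i) = c_k,
  c_k = sigma^2 * sum_{j=k..q} theta_j psi_{j-k}   (c_k = 0 for k > q),
using gamma(-m) = gamma(m).
psi-weights needed (psi_j = theta_j + sum_i phi_i psi_{j-i}):
  psi_1 = theta_1 + phi_1 = 0.676 + (0.522) = 1.198
Right-hand sides:
  c_0 = sigma^2 (1 + theta_1 psi_1) = 3 * (1 + (0.676)(1.198)) = 3 * 1.809848 = 5.429544
  c_1 = sigma^2 theta_1 = 3 * (0.676) = 2.028
  c_2 = 0
Equations for k = 0 and k = 1 (AR order 1):
  gamma(0) = phi_1 gamma(1) + c_0
  gamma(1) = phi_1 gamma(0) + c_1
Substituting the second into the first: gamma(0) (1 - phi_1^2) = c_0 + phi_1 c_1, so
  gamma(0) = (c_0 + phi_1 c_1) / (1 - phi_1^2) = (5.429544 + (0.522)(2.028)) / (1 - (0.522)^2) = 6.48816 / 0.727516 = 8.918237.
Therefore gamma(0) = 8.9182 (to 4 decimal places).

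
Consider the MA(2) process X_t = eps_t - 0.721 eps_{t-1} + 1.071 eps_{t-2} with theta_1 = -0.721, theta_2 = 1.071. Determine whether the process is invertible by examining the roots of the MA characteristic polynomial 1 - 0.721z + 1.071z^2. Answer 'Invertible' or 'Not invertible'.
\text{Not invertible}

The MA(q) characteristic polynomial is P(z) = 1 - 0.721z + 1.071z^2.
Invertibility requires all roots to lie outside the unit circle, i.e. |z| > 1 for every root.
Set 1 + (-0.721) z + (1.071) z^2 = 0, i.e. a z^2 + b z + c = 0 with a = 1.071, b = -0.721, c = 1.
Discriminant D = b^2 - 4ac = (-0.721)^2 - 4*(1.071)*1 = 0.519841 - (4.284) = -3.764159.
D < 0, so the roots are the complex-conjugate pair z = (-b +/- i sqrt(-D)) / (2a) = 0.3366 +/- 0.9058i.
For a conjugate pair |z|^2 = z * conj(z) = (product of roots) = c/a = 1/(1.071) = 0.933707, so |z| = sqrt(0.933707) = 0.9663 for both roots.
Moduli of all roots: 0.9663, 0.9663.
All moduli strictly greater than 1? No.
Verdict: Not invertible.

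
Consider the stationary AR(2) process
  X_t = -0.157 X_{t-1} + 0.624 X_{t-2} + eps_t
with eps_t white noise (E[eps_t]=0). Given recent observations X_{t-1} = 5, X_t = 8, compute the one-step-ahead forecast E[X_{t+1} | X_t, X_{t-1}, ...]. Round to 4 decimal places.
E[X_{t+1} \mid \mathcal F_t] = 1.8640

For an AR(p) model X_t = c + sum_i phi_i X_{t-i} + eps_t, the
one-step-ahead conditional mean is
  E[X_{t+1} | X_t, ...] = c + sum_i phi_i X_{t+1-i}.
Substitute known values:
  E[X_{t+1} | ...] = (-0.157) * (8) + (0.624) * (5)
                   = 1.8640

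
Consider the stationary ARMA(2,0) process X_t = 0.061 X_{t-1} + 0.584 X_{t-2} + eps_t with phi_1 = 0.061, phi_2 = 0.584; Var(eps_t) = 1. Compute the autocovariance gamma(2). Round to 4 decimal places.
\gamma(2) = 0.9196

Multiply the model equation by X_{t-k} and take expectations. With theta_0 = psi_0 = 1 and psi_j the MA(infinity) weights, this gives
  gamma(k) - sum_i phi_i gamma(k-i) = c_k,
  c_k = sigma^2 * sum_{j=k..q} theta_j psi_{j-k}   (c_k = 0 for k > q),
using gamma(-m) = gamma(m).
Pure AR (q = 0): c_0 = sigma^2 = 1, c_k = 0 for k >= 1.
Equations for k = 0, 1, 2 (AR order 2, c_2 = 0):
  (E0) gamma(0) = phi_1 gamma(1) + phi_2 gamma(2) + c_0
  (E1) gamma(1) = phi_1 gamma(0) + phi_2 gamma(1) + c_1
  (E2) gamma(2) = phi_1 gamma(1) + phi_2 gamma(0)
From (E1): gamma(1) = A gamma(0) + B with
  A = phi_1 / (1 - phi_2) = 0.061 / 0.416 = 0.146635,   B = c_1 / (1 - phi_2) = 0 / 0.416 = 0.
Insert (E2) into (E0): gamma(0) (1 - phi_2^2) = phi_1 (1 + phi_2) gamma(1) + c_0.
  phi_1 (1 + phi_2) = (0.061)(1.584) = 0.096624,   1 - phi_2^2 = 0.658944.
Replace gamma(1) by A gamma(0) + B and collect gamma(0):
  gamma(0) [0.658944 - (0.096624)(0.146635)] = c_0 = 1
  gamma(0) * 0.644776 = 1
  gamma(0) = 1 / 0.644776 = 1.550927.
  gamma(1) = A gamma(0) = (0.146635)(1.550927) = 0.22742.
  gamma(2) = phi_1 gamma(1) + phi_2 gamma(0) = (0.061)(0.22742) + (0.584)(1.550927) = 0.919614.
Therefore gamma(2) = 0.9196 (to 4 decimal places).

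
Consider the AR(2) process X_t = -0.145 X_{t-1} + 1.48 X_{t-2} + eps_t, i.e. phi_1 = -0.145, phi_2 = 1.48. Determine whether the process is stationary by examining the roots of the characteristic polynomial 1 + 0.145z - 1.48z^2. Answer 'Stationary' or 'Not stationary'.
\text{Not stationary}

The AR(p) characteristic polynomial is P(z) = 1 + 0.145z - 1.48z^2.
Stationarity requires all roots to lie outside the unit circle, i.e. |z| > 1 for every root.
Set 1 + (0.145) z + (-1.48) z^2 = 0, i.e. a z^2 + b z + c = 0 with a = -1.48, b = 0.145, c = 1.
Discriminant D = b^2 - 4ac = (0.145)^2 - 4*(-1.48)*1 = 0.021025 - (-5.92) = 5.941025.
D >= 0, so the roots are real: z = (-b +/- sqrt(D)) / (2a) = (-0.145 +/- 2.437422) / (-2.96).
  z_1 = (-0.145 + 2.437422) / (-2.96) = -0.7745,   |z_1| = 0.7745.
  z_2 = (-0.145 - 2.437422) / (-2.96) = 0.8724,   |z_2| = 0.8724.
Moduli of all roots: 0.7745, 0.8724.
All moduli strictly greater than 1? No.
Verdict: Not stationary.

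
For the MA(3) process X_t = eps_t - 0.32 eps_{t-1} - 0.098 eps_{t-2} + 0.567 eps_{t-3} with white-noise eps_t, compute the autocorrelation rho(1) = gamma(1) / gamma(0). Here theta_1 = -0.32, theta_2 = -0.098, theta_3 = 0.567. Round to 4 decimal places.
\rho(1) = -0.2401

For an MA(q) process with theta_0 = 1, the autocovariance is
  gamma(k) = sigma^2 * sum_{i=0..q-k} theta_i * theta_{i+k},
and rho(k) = gamma(k) / gamma(0). Sigma^2 cancels.
  numerator   = (1)*(-0.32) + (-0.32)*(-0.098) + (-0.098)*(0.567) = -0.344206.
  denominator = (1)^2 + (-0.32)^2 + (-0.098)^2 + (0.567)^2 = 1.433493.
  rho(1) = -0.344206 / 1.433493 = -0.2401.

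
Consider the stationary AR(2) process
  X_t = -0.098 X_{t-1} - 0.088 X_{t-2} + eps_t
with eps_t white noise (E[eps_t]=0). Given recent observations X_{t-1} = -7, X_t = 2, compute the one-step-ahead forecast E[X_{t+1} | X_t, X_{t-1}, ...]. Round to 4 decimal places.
E[X_{t+1} \mid \mathcal F_t] = 0.4200

For an AR(p) model X_t = c + sum_i phi_i X_{t-i} + eps_t, the
one-step-ahead conditional mean is
  E[X_{t+1} | X_t, ...] = c + sum_i phi_i X_{t+1-i}.
Substitute known values:
  E[X_{t+1} | ...] = (-0.098) * (2) + (-0.088) * (-7)
                   = 0.4200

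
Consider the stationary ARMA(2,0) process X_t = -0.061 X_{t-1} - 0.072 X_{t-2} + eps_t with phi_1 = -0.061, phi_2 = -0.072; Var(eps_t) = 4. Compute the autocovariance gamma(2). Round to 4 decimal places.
\gamma(2) = -0.2764

Multiply the model equation by X_{t-k} and take expectations. With theta_0 = psi_0 = 1 and psi_j the MA(infinity) weights, this gives
  gamma(k) - sum_i phi_i gamma(k-i) = c_k,
  c_k = sigma^2 * sum_{j=k..q} theta_j psi_{j-k}   (c_k = 0 for k > q),
using gamma(-m) = gamma(m).
Pure AR (q = 0): c_0 = sigma^2 = 4, c_k = 0 for k >= 1.
Equations for k = 0, 1, 2 (AR order 2, c_2 = 0):
  (E0) gamma(0) = phi_1 gamma(1) + phi_2 gamma(2) + c_0
  (E1) gamma(1) = phi_1 gamma(0) + phi_2 gamma(1) + c_1
  (E2) gamma(2) = phi_1 gamma(1) + phi_2 gamma(0)
From (E1): gamma(1) = A gamma(0) + B with
  A = phi_1 / (1 - phi_2) = -0.061 / 1.072 = -0.056903,   B = c_1 / (1 - phi_2) = 0 / 1.072 = 0.
Insert (E2) into (E0): gamma(0) (1 - phi_2^2) = phi_1 (1 + phi_2) gamma(1) + c_0.
  phi_1 (1 + phi_2) = (-0.061)(0.928) = -0.056608,   1 - phi_2^2 = 0.994816.
Replace gamma(1) by A gamma(0) + B and collect gamma(0):
  gamma(0) [0.994816 - (-0.056608)(-0.056903)] = c_0 = 4
  gamma(0) * 0.991595 = 4
  gamma(0) = 4 / 0.991595 = 4.033906.
  gamma(1) = A gamma(0) = (-0.056903)(4.033906) = -0.229541.
  gamma(2) = phi_1 gamma(1) + phi_2 gamma(0) = (-0.061)(-0.229541) + (-0.072)(4.033906) = -0.276439.
Therefore gamma(2) = -0.2764 (to 4 decimal places).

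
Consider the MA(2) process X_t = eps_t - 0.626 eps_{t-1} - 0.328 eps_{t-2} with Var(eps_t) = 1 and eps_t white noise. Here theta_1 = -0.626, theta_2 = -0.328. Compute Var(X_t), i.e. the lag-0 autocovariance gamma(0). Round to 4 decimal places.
\gamma(0) = 1.4995

For an MA(q) process X_t = eps_t + sum_i theta_i eps_{t-i} with
Var(eps_t) = sigma^2, the variance is
  gamma(0) = sigma^2 * (1 + sum_i theta_i^2).
  sum_i theta_i^2 = (-0.626)^2 + (-0.328)^2 = 0.391876 + 0.107584 = 0.49946.
  gamma(0) = 1 * (1 + 0.49946) = 1 * 1.49946 = 1.49946, which rounds to 1.4995.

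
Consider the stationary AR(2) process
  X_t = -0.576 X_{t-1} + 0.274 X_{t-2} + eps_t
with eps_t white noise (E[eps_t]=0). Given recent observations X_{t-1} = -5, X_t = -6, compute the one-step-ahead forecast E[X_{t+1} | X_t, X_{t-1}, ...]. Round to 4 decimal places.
E[X_{t+1} \mid \mathcal F_t] = 2.0860

For an AR(p) model X_t = c + sum_i phi_i X_{t-i} + eps_t, the
one-step-ahead conditional mean is
  E[X_{t+1} | X_t, ...] = c + sum_i phi_i X_{t+1-i}.
Substitute known values:
  E[X_{t+1} | ...] = (-0.576) * (-6) + (0.274) * (-5)
                   = 2.0860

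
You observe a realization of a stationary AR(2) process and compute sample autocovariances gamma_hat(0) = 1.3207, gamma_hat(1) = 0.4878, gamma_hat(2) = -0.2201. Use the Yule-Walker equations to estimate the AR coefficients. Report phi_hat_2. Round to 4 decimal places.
\hat\phi_{2} = -0.3509

The Yule-Walker equations for an AR(p) process read, in matrix form,
  Gamma_p phi = r_p,   with   (Gamma_p)_{ij} = gamma(|i - j|),
                       (r_p)_i = gamma(i),   i,j = 1..p.
Substitute the sample gammas (Toeplitz matrix and right-hand side of size 2):
  Gamma_p = [[1.3207, 0.4878], [0.4878, 1.3207]]
  r_p     = [0.4878, -0.2201]
Written out:
  1.3207 phi_1 + 0.4878 phi_2 = 0.4878
  0.4878 phi_1 + 1.3207 phi_2 = -0.2201
Solve by Cramer's rule:
  det = gamma(0)^2 - gamma(1)^2 = (1.3207)^2 - (0.4878)^2 = 1.74424849 - 0.23794884 = 1.50629965
  phi_hat_1 = [gamma(1) gamma(0) - gamma(1) gamma(2)] / det = [(0.4878)(1.3207) - (0.4878)(-0.2201)] / 1.50629965 = 0.75160224 / 1.50629965 = 0.499
  phi_hat_2 = [gamma(0) gamma(2) - gamma(1)^2] / det = [(1.3207)(-0.2201) - (0.4878)^2] / 1.50629965 = -0.52863491 / 1.50629965 = -0.3509
So phi_hat = [0.4990, -0.3509].
Therefore phi_hat_2 = -0.3509.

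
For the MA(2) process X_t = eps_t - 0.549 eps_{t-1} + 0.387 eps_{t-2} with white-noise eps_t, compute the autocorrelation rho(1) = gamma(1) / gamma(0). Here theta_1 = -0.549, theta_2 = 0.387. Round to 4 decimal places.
\rho(1) = -0.5247

For an MA(q) process with theta_0 = 1, the autocovariance is
  gamma(k) = sigma^2 * sum_{i=0..q-k} theta_i * theta_{i+k},
and rho(k) = gamma(k) / gamma(0). Sigma^2 cancels.
  numerator   = (1)*(-0.549) + (-0.549)*(0.387) = -0.761463.
  denominator = (1)^2 + (-0.549)^2 + (0.387)^2 = 1.45117.
  rho(1) = -0.761463 / 1.45117 = -0.5247.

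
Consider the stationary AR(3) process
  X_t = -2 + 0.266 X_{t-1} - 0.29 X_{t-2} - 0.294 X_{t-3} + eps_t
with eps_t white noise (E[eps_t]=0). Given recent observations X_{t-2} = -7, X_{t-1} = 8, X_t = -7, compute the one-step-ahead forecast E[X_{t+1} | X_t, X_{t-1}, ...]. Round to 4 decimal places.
E[X_{t+1} \mid \mathcal F_t] = -4.1240

For an AR(p) model X_t = c + sum_i phi_i X_{t-i} + eps_t, the
one-step-ahead conditional mean is
  E[X_{t+1} | X_t, ...] = c + sum_i phi_i X_{t+1-i}.
Substitute known values:
  E[X_{t+1} | ...] = -2 + (0.266) * (-7) + (-0.29) * (8) + (-0.294) * (-7)
                   = -4.1240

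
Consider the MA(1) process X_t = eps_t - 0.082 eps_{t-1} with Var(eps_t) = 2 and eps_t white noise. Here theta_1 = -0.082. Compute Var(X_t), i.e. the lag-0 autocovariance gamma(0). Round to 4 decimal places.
\gamma(0) = 2.0134

For an MA(q) process X_t = eps_t + sum_i theta_i eps_{t-i} with
Var(eps_t) = sigma^2, the variance is
  gamma(0) = sigma^2 * (1 + sum_i theta_i^2).
  sum_i theta_i^2 = (-0.082)^2 = 0.006724.
  gamma(0) = 2 * (1 + 0.006724) = 2 * 1.006724 = 2.013448, which rounds to 2.0134.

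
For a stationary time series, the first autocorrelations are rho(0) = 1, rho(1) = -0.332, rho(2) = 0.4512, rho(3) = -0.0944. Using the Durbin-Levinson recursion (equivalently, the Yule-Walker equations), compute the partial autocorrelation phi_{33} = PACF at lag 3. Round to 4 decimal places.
\phi_{33} = 0.1650

The PACF at lag k is phi_{kk}, the last component of the solution
to the Yule-Walker system G_k phi = r_k where
  (G_k)_{ij} = rho(|i - j|), (r_k)_i = rho(i), i,j = 1..k.
Equivalently, Durbin-Levinson gives phi_{kk} iteratively:
  phi_{11} = rho(1)
  phi_{kk} = [rho(k) - sum_{j=1..k-1} phi_{k-1,j} rho(k-j)]
            / [1 - sum_{j=1..k-1} phi_{k-1,j} rho(j)],
  phi_{k,j} = phi_{k-1,j} - phi_{kk} phi_{k-1,k-j},  j = 1..k-1.
Step k = 1:
  phi_11 = rho(1) = -0.332.
Step k = 2:
  phi_22 = [rho(2) - phi_11 rho(1)] / [1 - phi_11 rho(1)] = [0.4512 - (-0.332)(-0.332)] / [1 - (-0.332)(-0.332)]
         = 0.340976 / 0.889776 = 0.383216.
  Update: phi_21 = phi_11 - phi_22 phi_11 = -0.332 - (0.383216)(-0.332) = -0.204772.
Step k = 3:
  phi_33 = [rho(3) - phi_21 rho(2) - phi_22 rho(1)] / [1 - phi_21 rho(1) - phi_22 rho(2)]
    numerator   = -0.0944 - (-0.204772)(0.4512) - (0.383216)(-0.332) = 0.12522089
    denominator = 1 - (-0.204772)(-0.332) - (0.383216)(0.4512) = 0.75910869
  phi_33 = 0.12522089 / 0.75910869 = 0.165.
Therefore phi_{33} = 0.1650.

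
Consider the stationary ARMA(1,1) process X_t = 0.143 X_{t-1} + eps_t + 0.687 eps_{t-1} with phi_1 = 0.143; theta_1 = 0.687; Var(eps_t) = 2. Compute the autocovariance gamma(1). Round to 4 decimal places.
\gamma(1) = 1.8611

Multiply the model equation by X_{t-k} and take expectations. With theta_0 = psi_0 = 1 and psi_j the MA(infinity) weights, this gives
  gamma(k) - sum_i phi_i gamma(k-i) = c_k,
  c_k = sigma^2 * sum_{j=k..q} theta_j psi_{j-k}   (c_k = 0 for k > q),
using gamma(-m) = gamma(m).
psi-weights needed (psi_j = theta_j + sum_i phi_i psi_{j-i}):
  psi_1 = theta_1 + phi_1 = 0.687 + (0.143) = 0.83
Right-hand sides:
  c_0 = sigma^2 (1 + theta_1 psi_1) = 2 * (1 + (0.687)(0.83)) = 2 * 1.57021 = 3.14042
  c_1 = sigma^2 theta_1 = 2 * (0.687) = 1.374
  c_2 = 0
Equations for k = 0 and k = 1 (AR order 1):
  gamma(0) = phi_1 gamma(1) + c_0
  gamma(1) = phi_1 gamma(0) + c_1
Substituting the second into the first: gamma(0) (1 - phi_1^2) = c_0 + phi_1 c_1, so
  gamma(0) = (c_0 + phi_1 c_1) / (1 - phi_1^2) = (3.14042 + (0.143)(1.374)) / (1 - (0.143)^2) = 3.336902 / 0.979551 = 3.406563.
  gamma(1) = phi_1 gamma(0) + c_1 = (0.143)(3.406563) + (1.374) = 1.861138.
Therefore gamma(1) = 1.8611 (to 4 decimal places).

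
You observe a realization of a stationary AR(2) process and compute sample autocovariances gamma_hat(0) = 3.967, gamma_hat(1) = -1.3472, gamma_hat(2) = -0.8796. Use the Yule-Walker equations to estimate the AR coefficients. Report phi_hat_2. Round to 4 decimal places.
\hat\phi_{2} = -0.3810

The Yule-Walker equations for an AR(p) process read, in matrix form,
  Gamma_p phi = r_p,   with   (Gamma_p)_{ij} = gamma(|i - j|),
                       (r_p)_i = gamma(i),   i,j = 1..p.
Substitute the sample gammas (Toeplitz matrix and right-hand side of size 2):
  Gamma_p = [[3.967, -1.3472], [-1.3472, 3.967]]
  r_p     = [-1.3472, -0.8796]
Written out:
  3.967 phi_1 - 1.3472 phi_2 = -1.3472
  -1.3472 phi_1 + 3.967 phi_2 = -0.8796
Solve by Cramer's rule:
  det = gamma(0)^2 - gamma(1)^2 = (3.967)^2 - (-1.3472)^2 = 15.737089 - 1.81494784 = 13.92214116
  phi_hat_1 = [gamma(1) gamma(0) - gamma(1) gamma(2)] / det = [(-1.3472)(3.967) - (-1.3472)(-0.8796)] / 13.92214116 = -6.52933952 / 13.92214116 = -0.469
  phi_hat_2 = [gamma(0) gamma(2) - gamma(1)^2] / det = [(3.967)(-0.8796) - (-1.3472)^2] / 13.92214116 = -5.30432104 / 13.92214116 = -0.381
So phi_hat = [-0.4690, -0.3810].
Therefore phi_hat_2 = -0.3810.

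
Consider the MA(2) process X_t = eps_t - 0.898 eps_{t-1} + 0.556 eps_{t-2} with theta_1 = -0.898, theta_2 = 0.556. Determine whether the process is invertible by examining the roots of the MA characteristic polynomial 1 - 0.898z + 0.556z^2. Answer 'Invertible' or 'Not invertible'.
\text{Invertible}

The MA(q) characteristic polynomial is P(z) = 1 - 0.898z + 0.556z^2.
Invertibility requires all roots to lie outside the unit circle, i.e. |z| > 1 for every root.
Set 1 + (-0.898) z + (0.556) z^2 = 0, i.e. a z^2 + b z + c = 0 with a = 0.556, b = -0.898, c = 1.
Discriminant D = b^2 - 4ac = (-0.898)^2 - 4*(0.556)*1 = 0.806404 - (2.224) = -1.417596.
D < 0, so the roots are the complex-conjugate pair z = (-b +/- i sqrt(-D)) / (2a) = 0.8076 +/- 1.0707i.
For a conjugate pair |z|^2 = z * conj(z) = (product of roots) = c/a = 1/(0.556) = 1.798561, so |z| = sqrt(1.798561) = 1.3411 for both roots.
Moduli of all roots: 1.3411, 1.3411.
All moduli strictly greater than 1? Yes.
Verdict: Invertible.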